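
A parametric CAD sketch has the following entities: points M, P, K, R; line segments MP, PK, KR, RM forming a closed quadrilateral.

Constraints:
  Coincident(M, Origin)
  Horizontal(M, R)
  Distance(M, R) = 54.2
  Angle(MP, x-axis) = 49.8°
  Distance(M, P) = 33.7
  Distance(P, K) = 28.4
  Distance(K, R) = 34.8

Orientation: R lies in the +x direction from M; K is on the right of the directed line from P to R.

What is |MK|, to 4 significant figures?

19.66

Checks: |PK| = 28.40 ✓; |KR| = 34.80 ✓.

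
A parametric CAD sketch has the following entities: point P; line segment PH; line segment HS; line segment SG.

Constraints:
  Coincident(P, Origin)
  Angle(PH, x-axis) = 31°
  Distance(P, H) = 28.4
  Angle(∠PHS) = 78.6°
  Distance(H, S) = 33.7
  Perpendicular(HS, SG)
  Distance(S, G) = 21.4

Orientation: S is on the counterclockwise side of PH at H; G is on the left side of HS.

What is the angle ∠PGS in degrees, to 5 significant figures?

102.91°

∠PHS = 78.6°, so HS runs at 31.0° + (180° − 78.6°) = 132.40° from the x-axis; with |HS| = 33.7, S = H + 33.7·(cos 132.40°, sin 132.40°) = (1.6196, 39.513). HS ⟂ SG; with |SG| = 21.4 on the left of HS, G = S + 21.4·(-0.73846, -0.67430) = (-14.183, 25.083). Then cos ∠PGS = GP·GS / (|GP||GS|), giving 102.91°.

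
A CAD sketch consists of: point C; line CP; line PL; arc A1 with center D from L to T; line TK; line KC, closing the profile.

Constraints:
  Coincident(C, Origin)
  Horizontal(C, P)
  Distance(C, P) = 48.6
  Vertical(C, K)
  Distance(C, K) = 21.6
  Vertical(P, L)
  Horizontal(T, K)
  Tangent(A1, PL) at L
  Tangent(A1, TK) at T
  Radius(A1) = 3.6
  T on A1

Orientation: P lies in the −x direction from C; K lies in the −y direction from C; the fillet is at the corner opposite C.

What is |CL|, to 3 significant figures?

51.8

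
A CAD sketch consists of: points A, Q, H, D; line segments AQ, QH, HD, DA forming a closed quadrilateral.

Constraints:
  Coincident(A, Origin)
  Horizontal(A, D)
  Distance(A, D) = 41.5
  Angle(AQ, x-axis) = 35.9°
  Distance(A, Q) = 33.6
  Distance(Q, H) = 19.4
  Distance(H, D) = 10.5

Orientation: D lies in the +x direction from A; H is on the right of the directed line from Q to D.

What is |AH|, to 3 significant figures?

31.0

Checks: A.y = 0.00, D.y = 0.00 ✓; |QH| = 19.40 ✓; |HD| = 10.50 ✓.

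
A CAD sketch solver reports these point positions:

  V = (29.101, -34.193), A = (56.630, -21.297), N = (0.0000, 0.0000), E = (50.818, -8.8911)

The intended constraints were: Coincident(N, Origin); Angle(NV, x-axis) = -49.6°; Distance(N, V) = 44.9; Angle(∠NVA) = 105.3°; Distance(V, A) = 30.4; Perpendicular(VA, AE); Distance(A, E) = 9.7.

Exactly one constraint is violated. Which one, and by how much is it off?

Distance(A, E) = 9.7 — off by 4.00.

N = (0.00, 0.00) ✓; NV at -49.60° ✓; |NV| = 44.90 ✓; ∠NVA = 105.3° ✓; |VA| = 30.40 ✓; ∠(VA, AE) = 90.00° ✓; |AE| = 13.70 ✗.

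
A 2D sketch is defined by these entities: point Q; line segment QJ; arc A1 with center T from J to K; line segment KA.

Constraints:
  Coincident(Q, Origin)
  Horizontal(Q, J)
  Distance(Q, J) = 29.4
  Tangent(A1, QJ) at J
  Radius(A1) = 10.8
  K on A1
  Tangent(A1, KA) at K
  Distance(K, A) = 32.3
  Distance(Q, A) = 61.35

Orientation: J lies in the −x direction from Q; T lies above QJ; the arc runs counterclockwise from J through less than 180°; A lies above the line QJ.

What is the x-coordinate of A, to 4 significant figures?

-46.10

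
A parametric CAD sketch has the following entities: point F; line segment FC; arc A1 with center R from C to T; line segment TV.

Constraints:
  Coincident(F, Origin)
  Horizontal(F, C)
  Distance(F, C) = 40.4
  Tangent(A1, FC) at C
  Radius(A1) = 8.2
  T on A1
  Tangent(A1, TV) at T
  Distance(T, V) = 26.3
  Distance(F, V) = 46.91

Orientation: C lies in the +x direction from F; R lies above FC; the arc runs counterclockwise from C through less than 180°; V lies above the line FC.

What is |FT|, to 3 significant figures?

48.8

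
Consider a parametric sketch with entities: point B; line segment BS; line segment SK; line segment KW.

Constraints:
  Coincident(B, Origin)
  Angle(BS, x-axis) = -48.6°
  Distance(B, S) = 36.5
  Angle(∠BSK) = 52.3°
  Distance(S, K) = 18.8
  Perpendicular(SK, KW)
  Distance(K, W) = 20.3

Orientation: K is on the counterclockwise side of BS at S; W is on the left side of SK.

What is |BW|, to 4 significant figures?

9.274

B is at the origin; BS runs at -48.6° with length 36.5, so S = 36.5·(cos -48.6°, sin -48.6°) = (24.14, -27.38). ∠BSK = 52.3°, so SK runs at -48.6° + (180° − 52.3°) = 79.10° from the x-axis; with |SK| = 18.8, K = S + 18.8·(cos 79.10°, sin 79.10°) = (27.69, -8.918). SK is perpendicular to KW; with |KW| = 20.3 on the left of SK, W = K + 20.3·(-0.9820, 0.1891) = (7.759, -5.080). Then |BW| = |W − B| = 9.274.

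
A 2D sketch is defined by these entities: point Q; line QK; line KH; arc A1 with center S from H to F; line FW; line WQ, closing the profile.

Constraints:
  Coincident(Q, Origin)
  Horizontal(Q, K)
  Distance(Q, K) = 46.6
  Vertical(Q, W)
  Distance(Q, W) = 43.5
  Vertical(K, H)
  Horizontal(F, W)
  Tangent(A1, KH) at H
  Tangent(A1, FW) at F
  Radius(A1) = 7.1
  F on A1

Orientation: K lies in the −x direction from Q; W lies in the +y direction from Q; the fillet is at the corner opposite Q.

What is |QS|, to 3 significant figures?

53.7

Q is at the origin; QK is horizontal with |QK| = 46.6 and K on the −x side, so K = (-46.6, 0.00). QW is vertical with |QW| = 43.5 and W on the +y side, so W = (0.00, 43.5). The virtual corner opposite Q is at (-46.6, 43.5). Tangency of A1 to KH means the radius SH is perpendicular to KH and since A1 is tangent to FW there, SF ⟂ FW, with radius 7.1, so the center S sits 7.1 in from both sides at S = (-39.5, 36.4). Then |QS| = |S − Q| = 53.7.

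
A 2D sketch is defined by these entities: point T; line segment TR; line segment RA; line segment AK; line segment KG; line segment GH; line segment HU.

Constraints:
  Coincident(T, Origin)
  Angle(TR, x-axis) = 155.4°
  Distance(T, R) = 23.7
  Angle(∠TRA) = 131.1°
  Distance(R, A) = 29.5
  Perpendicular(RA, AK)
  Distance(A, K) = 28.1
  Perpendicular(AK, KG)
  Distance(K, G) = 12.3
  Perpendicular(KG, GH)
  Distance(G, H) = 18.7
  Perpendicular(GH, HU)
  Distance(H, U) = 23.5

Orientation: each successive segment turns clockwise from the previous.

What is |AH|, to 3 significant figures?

15.5

AK is perpendicular to KG, so KG runs at -73.5°; with |KG| = 12.3, G = (0.509, 34.3). KG ⟂ GH, so GH runs at -164°; with |GH| = 18.7, H = (-17.4, 29.0). Then |AH| = |H − A| = 15.5.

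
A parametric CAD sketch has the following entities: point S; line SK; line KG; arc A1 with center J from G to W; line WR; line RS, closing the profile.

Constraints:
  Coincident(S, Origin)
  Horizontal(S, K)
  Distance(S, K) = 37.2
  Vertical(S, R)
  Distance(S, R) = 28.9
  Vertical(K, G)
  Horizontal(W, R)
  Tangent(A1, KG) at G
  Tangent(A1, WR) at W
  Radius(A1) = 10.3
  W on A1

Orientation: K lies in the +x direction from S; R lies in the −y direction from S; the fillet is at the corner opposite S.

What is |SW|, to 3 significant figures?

39.5

S is at the origin; SK is horizontal with |SK| = 37.2 and K on the +x side, so K = (37.2, 0.00). SR is vertical with |SR| = 28.9 and R on the −y side, so R = (0.00, -28.9). The virtual corner opposite S is at (37.2, -28.9). The tangent condition forces JG to be normal to KG and A1 meets WR tangentially, so JW is at right angles to WR, with radius 10.3, so the center J sits 10.3 in from both sides at J = (26.9, -18.6). That places the tangent points at G = (37.2, -18.6) on KG and W = (26.9, -28.9) on WR. Then |SW| = |W − S| = 39.5.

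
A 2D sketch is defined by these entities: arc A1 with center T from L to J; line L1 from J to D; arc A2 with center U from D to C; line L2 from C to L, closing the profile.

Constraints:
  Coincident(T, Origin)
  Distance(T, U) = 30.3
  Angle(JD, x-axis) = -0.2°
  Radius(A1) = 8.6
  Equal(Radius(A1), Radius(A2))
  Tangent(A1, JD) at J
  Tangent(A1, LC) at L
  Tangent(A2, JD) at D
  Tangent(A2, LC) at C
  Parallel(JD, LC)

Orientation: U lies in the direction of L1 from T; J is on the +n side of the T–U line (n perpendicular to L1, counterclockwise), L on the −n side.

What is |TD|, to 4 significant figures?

31.50

Tangency of A1 to both parallel lines with radius 8.6 puts J and L at T ± 8.6·n: J = (0.03002, 8.600), L = (-0.03002, -8.600). Equal radii place D and C the same way about U: D = U + 8.6·n = (30.33, 8.494), C = U − 8.6·n = (30.27, -8.706). Then |TD| = |D − T| = 31.50.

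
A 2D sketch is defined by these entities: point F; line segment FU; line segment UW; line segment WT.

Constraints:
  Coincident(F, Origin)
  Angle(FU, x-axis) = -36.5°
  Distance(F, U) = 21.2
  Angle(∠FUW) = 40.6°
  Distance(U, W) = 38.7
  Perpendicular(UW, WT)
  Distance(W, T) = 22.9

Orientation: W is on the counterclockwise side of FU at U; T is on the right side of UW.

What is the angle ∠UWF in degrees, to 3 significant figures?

31.4°

F is at the origin; FU runs at -36.5° with length 21.2, so U = 21.2·(cos -36.5°, sin -36.5°) = (17.0, -12.6). ∠FUW = 40.6°, so UW runs at -36.5° + (180° − 40.6°) = 103° from the x-axis; with |UW| = 38.7, W = U + 38.7·(cos 103°, sin 103°) = (8.40, 25.1). Then cos ∠UWF = WU·WF / (|WU||WF|), giving 31.4°.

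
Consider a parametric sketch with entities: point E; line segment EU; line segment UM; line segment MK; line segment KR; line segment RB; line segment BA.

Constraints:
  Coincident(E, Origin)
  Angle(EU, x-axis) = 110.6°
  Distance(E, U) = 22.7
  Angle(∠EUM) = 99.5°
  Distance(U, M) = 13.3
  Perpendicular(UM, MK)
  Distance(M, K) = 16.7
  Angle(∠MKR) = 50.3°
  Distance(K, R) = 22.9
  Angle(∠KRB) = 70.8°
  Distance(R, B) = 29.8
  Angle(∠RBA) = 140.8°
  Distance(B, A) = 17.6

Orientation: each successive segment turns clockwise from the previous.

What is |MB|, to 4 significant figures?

15.49

E is at the origin; EU runs at 110.6° with length 22.7, so U = (-7.987, 21.25). ∠EUM = 99.5° gives UM at 30.10° from the x-axis; with |UM| = 13.3, M = (3.520, 27.92). UM ⟂ MK, so MK runs at -59.90°; with |MK| = 16.7, K = (11.89, 13.47). ∠MKR = 50.3° gives KR at 170.4° from the x-axis; with |KR| = 22.9, R = (-10.68, 17.29). ∠KRB = 70.8° gives RB at 61.20° from the x-axis; with |RB| = 29.8, B = (3.672, 43.40). Then |MB| = |B − M| = 15.49.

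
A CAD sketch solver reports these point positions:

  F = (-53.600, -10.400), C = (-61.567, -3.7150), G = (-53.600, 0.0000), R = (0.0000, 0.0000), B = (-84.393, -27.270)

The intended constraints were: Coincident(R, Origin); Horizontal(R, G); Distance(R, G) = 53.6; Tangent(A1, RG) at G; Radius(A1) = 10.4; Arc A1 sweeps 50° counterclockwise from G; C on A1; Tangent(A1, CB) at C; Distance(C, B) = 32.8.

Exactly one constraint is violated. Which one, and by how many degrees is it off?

Tangent(A1, CB) at C — off by 4.10°.

R = (0.00, 0.00) ✓; R.y = 0.00, G.y = 0.00 ✓; |RG| = 53.60 ✓; ∠(FG, GR) = 90.00° ✓; |FG| = 10.40 ✓; bearing(F→C) − bearing(F→G) = 50.00° ✓; |FC| = 10.40 ✓; ∠(FC, CB) = 94.10° ✗; |CB| = 32.80 ✓.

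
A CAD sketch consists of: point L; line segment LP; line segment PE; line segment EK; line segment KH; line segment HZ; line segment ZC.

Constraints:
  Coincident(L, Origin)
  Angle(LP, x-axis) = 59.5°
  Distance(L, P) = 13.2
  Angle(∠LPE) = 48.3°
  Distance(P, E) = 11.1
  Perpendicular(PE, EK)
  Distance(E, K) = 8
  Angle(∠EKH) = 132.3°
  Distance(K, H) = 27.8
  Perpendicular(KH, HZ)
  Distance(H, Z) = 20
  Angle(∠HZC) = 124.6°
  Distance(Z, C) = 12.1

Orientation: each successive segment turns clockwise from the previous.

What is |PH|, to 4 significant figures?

28.34

PE ⟂ EK, so EK runs at -162.2°; with |EK| = 8.0, K = (2.476, -1.641). ∠EKH = 132.3° gives KH at 150.1° from the x-axis; with |KH| = 27.8, H = (-21.62, 12.22). Then |PH| = |H − P| = 28.34.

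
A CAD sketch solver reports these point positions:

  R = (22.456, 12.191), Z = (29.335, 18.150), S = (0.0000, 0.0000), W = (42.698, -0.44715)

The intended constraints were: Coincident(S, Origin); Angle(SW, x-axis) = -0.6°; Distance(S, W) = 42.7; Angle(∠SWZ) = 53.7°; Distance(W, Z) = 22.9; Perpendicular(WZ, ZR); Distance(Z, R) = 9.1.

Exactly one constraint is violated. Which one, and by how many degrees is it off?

Perpendicular(WZ, ZR) — off by 5.20°.

S = (0.00, 0.00) ✓; SW at -0.6000° ✓; |SW| = 42.70 ✓; ∠SWZ = 53.70° ✓; |WZ| = 22.90 ✓; ∠(WZ, ZR) = 95.20° ✗; |ZR| = 9.101 ✓.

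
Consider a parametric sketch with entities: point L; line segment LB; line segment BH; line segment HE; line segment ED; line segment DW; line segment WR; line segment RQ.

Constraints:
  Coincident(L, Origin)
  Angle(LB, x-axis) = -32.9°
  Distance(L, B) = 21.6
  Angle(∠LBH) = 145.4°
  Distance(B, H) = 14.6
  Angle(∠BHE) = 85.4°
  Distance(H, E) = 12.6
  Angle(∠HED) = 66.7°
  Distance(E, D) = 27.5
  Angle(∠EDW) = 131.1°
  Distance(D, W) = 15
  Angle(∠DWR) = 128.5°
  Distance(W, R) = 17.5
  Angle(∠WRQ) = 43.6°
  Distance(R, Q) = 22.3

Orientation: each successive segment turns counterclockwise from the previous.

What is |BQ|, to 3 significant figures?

6.56

L is at the origin; LB runs at -32.9° with length 21.6, so B = (18.1, -11.7). ∠LBH = 145.4° gives BH at 1.70° from the x-axis; with |BH| = 14.6, H = (32.7, -11.3). ∠BHE = 85.4° gives HE at 96.3° from the x-axis; with |HE| = 12.6, E = (31.3, 1.22). ∠HED = 66.7° gives ED at -150° from the x-axis; with |ED| = 27.5, D = (7.44, -12.4). ∠EDW = 131.1° gives DW at -102° from the x-axis; with |DW| = 15.0, W = (4.45, -27.1). ∠DWR = 128.5° gives WR at -50.0° from the x-axis; with |WR| = 17.5, R = (15.7, -40.5). ∠WRQ = 43.6° gives RQ at 86.4° from the x-axis; with |RQ| = 22.3, Q = (17.1, -18.2). Then |BQ| = |Q − B| = 6.56.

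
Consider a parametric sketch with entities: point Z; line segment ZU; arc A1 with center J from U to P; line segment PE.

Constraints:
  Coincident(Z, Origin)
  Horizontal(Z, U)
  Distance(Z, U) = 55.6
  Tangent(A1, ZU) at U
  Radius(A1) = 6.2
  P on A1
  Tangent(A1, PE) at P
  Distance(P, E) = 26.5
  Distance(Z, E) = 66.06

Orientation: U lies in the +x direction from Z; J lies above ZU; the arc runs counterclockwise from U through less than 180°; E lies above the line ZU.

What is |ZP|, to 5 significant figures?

62.132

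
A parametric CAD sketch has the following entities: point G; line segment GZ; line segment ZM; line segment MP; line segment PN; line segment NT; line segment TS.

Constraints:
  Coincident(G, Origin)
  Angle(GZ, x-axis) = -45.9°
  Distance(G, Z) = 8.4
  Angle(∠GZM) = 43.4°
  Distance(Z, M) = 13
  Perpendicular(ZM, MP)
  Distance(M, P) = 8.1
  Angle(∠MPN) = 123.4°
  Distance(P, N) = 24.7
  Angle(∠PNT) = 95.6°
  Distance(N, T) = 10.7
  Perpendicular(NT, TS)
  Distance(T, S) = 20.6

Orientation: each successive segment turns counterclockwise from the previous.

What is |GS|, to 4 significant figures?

6.961

∠PNT = 95.6° gives NT at -38.30° from the x-axis; with |NT| = 10.7, T = (-7.359, -20.55). The perpendicularity gives TS at right angles to NT, so TS runs at 51.70°; with |TS| = 20.6, S = (5.408, -4.383). Then |GS| = |S − G| = 6.961.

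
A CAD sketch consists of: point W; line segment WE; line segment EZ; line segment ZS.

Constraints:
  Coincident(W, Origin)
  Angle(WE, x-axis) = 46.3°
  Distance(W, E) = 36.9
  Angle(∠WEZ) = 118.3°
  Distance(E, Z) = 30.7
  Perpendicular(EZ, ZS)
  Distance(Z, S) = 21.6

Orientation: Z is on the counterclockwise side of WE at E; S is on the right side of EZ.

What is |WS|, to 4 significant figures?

72.45

W is at the origin; WE runs at 46.3° with length 36.9, so E = 36.9·(cos 46.3°, sin 46.3°) = (25.49, 26.68). ∠WEZ = 118.3°, so EZ runs at 46.3° + (180° − 118.3°) = 108.0° from the x-axis; with |EZ| = 30.7, Z = E + 30.7·(cos 108.0°, sin 108.0°) = (16.01, 55.87). EZ ⟂ ZS; with |ZS| = 21.6 on the right of EZ, S = Z + 21.6·(0.9511, 0.3090) = (36.55, 62.55). Then |WS| = |S − W| = 72.45.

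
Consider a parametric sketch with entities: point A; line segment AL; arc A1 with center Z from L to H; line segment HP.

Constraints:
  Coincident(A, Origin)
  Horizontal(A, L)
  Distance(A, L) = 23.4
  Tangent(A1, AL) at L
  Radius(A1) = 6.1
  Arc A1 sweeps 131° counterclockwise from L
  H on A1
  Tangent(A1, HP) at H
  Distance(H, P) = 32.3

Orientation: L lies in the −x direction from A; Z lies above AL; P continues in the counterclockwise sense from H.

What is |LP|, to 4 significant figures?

38.26

A is at the origin; AL is horizontal with |AL| = 23.4 and L on the −x side, so L = (-23.40, 0.000). Since A1 is tangent to AL there, ZL ⟂ AL, so Z = L + (0, 6.1) = (-23.40, 6.100). On A1, L sits at bearing -90° from Z; a 131° counterclockwise sweep puts H at bearing 41°, so H = Z + 6.1·(cos 41°, sin 41°) = (-18.80, 10.10). Since A1 is tangent to HP there, ZH ⟂ HP, so HP runs along (−sin 41°, cos 41°); with |HP| = 32.3, P = (-39.99, 34.48). Then |LP| = |P − L| = 38.26.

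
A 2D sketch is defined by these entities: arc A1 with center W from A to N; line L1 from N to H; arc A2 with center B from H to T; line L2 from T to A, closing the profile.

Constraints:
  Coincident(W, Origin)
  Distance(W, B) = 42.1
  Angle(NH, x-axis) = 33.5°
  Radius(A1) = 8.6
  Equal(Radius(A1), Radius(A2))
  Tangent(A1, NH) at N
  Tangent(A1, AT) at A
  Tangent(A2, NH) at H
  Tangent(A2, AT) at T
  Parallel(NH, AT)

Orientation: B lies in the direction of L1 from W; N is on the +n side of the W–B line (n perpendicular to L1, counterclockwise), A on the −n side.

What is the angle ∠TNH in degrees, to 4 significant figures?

22.22°

Tangency of A1 to both parallel lines with radius 8.6 puts N and A at W ± 8.6·n: N = (-4.747, 7.171), A = (4.747, -7.171). Equal radii place H and T the same way about B: H = B + 8.6·n = (30.36, 30.41), T = B − 8.6·n = (39.85, 16.07). Then cos ∠TNH = NT·NH / (|NT||NH|), giving 22.22°.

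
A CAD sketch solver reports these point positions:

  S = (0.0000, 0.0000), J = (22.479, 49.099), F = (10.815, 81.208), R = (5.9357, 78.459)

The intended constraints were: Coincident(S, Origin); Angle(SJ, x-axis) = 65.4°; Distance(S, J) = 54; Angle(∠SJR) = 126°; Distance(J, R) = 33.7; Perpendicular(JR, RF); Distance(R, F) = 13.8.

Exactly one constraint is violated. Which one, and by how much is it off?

Distance(R, F) = 13.8 — off by 8.20.

S = (0.00, 0.00) ✓; SJ at 65.40° ✓; |SJ| = 54.00 ✓; ∠SJR = 126.0° ✓; |JR| = 33.70 ✓; ∠(JR, RF) = 90.00° ✓; |RF| = 5.600 ✗.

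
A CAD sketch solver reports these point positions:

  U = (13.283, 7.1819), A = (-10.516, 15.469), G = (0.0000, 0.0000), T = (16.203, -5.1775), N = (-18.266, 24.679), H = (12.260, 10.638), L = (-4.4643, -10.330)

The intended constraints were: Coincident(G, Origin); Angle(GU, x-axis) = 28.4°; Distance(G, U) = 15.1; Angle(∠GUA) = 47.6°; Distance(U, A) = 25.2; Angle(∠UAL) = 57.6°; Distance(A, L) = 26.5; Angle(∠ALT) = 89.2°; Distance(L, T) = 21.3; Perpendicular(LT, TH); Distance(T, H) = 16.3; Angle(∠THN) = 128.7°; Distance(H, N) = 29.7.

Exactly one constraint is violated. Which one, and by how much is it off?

Distance(H, N) = 29.7 — off by 3.90.

G = (0.00, 0.00) ✓; GU at 28.40° ✓; |GU| = 15.10 ✓; ∠GUA = 47.60° ✓; |UA| = 25.20 ✓; ∠UAL = 57.60° ✓; |AL| = 26.50 ✓; ∠ALT = 89.20° ✓; |LT| = 21.30 ✓; ∠(LT, TH) = 90.00° ✓; |TH| = 16.30 ✓; ∠THN = 128.7° ✓; |HN| = 33.60 ✗.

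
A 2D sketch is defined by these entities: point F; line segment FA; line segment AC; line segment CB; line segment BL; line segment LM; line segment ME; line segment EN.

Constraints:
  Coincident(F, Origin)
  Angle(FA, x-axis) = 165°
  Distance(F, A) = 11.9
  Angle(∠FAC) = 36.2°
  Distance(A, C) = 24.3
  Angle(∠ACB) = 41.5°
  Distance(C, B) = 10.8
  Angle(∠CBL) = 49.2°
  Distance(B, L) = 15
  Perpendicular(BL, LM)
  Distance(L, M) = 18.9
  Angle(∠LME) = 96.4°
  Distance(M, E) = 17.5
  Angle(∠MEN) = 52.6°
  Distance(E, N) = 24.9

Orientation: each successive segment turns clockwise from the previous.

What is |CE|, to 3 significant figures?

15.8

BL is perpendicular to LM, so LM runs at 21.9°; with |LM| = 18.9, M = (18.1, 23.2). ∠LME = 96.4° gives ME at -61.7° from the x-axis; with |ME| = 17.5, E = (26.4, 7.83). Then |CE| = |E − C| = 15.8.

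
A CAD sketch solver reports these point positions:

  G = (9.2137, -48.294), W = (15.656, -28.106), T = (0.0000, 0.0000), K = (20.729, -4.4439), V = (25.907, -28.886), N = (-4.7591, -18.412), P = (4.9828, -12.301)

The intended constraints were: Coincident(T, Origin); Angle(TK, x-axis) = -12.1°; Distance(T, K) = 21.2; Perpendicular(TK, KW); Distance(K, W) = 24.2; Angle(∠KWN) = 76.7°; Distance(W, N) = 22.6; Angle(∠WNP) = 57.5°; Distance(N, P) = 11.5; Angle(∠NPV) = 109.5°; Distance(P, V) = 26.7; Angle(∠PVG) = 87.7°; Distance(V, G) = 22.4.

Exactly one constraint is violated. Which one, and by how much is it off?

Distance(V, G) = 22.4 — off by 3.20.

T = (0.00, 0.00) ✓; TK at -12.10° ✓; |TK| = 21.20 ✓; ∠(TK, KW) = 90.00° ✓; |KW| = 24.20 ✓; ∠KWN = 76.70° ✓; |WN| = 22.60 ✓; ∠WNP = 57.50° ✓; |NP| = 11.50 ✓; ∠NPV = 109.5° ✓; |PV| = 26.70 ✓; ∠PVG = 87.70° ✓; |VG| = 25.60 ✗.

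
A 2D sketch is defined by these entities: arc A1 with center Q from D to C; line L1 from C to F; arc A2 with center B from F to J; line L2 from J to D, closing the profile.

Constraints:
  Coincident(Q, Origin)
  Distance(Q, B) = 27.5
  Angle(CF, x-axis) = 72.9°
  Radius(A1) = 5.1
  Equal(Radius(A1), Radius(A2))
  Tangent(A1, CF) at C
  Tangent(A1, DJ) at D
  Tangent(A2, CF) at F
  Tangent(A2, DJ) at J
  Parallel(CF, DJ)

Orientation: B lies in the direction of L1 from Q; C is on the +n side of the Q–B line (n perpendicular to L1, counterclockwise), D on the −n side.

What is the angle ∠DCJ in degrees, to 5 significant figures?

69.650°

The slot axis is L1's direction at 72.9°, so u = (cos 72.9°, sin 72.9°) = (0.29404, 0.95579) and n = (−sin 72.9°, cos 72.9°) = (-0.95579, 0.29404). Q is at the origin and B lies 27.5 along u from Q, so B = 27.5·u = (8.0861, 26.284). Tangency of A1 to both parallel lines with radius 5.1 puts C and D at Q ± 5.1·n: C = (-4.8745, 1.4996), D = (4.8745, -1.4996). Equal radii place F and J the same way about B: F = B + 5.1·n = (3.2116, 27.784), J = B − 5.1·n = (12.961, 24.785). Then cos ∠DCJ = CD·CJ / (|CD||CJ|), giving 69.650°.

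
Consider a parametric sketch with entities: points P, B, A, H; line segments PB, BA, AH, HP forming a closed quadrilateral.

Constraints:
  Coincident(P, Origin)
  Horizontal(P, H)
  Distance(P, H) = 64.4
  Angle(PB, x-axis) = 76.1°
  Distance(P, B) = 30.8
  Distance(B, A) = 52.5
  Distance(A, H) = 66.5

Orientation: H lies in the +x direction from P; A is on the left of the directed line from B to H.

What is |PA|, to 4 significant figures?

79.66

Checks: PB at 76.10° ✓; |BA| = 52.50 ✓; |AH| = 66.50 ✓.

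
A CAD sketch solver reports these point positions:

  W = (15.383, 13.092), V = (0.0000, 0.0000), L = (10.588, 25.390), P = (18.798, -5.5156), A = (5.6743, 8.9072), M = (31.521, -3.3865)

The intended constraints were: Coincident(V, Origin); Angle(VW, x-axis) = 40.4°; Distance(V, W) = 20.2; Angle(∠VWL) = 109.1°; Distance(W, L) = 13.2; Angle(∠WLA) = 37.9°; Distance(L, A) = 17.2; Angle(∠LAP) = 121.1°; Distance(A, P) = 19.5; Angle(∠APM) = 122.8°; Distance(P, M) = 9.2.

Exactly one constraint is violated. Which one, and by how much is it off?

Distance(P, M) = 9.2 — off by 3.70.

V = (0.00, 0.00) ✓; VW at 40.40° ✓; |VW| = 20.20 ✓; ∠VWL = 109.1° ✓; |WL| = 13.20 ✓; ∠WLA = 37.90° ✓; |LA| = 17.20 ✓; ∠LAP = 121.1° ✓; |AP| = 19.50 ✓; ∠APM = 122.8° ✓; |PM| = 12.90 ✗.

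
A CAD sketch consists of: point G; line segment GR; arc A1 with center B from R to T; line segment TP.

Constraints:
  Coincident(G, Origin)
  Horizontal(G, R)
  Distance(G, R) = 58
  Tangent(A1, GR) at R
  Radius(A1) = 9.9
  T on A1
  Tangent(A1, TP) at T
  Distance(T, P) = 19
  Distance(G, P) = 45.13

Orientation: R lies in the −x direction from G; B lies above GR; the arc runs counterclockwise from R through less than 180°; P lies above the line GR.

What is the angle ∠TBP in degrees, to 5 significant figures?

62.478°

G is at the origin; G and R share the same y with |GR| = 58.0 and R on the −x side, so R = (-58.000, 0.0000). A1 meets GR tangentially, so BR is at right angles to GR, so B = R + (0, 9.9) = (-58.000, 9.9000). Since BT ⟂ TP (tangency), |BP| = √(9.9² + 19.0²) = 21.425 regardless of where T sits on A1. So P lies on both circle(G, 45.13) and circle(B, 21.425); the above-GR intersection is P = (-39.821, 21.237). T is the foot of the tangent from P: T = (-49.472, 4.8710).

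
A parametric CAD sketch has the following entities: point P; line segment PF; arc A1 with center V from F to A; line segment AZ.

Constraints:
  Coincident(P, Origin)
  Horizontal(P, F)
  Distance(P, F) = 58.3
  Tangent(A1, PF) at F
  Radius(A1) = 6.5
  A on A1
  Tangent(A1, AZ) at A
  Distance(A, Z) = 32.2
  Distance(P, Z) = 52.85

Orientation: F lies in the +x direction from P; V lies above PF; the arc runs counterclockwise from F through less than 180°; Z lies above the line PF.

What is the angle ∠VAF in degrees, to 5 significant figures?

22.801°

P is at the origin; P and F share the same y with |PF| = 58.3 and F on the +x side, so F = (58.300, 0.0000). A1 meets PF tangentially, so VF is at right angles to PF, so V = F + (0, 6.5) = (58.300, 6.5000). Since VA ⟂ AZ (tangency), |VZ| = √(6.5² + 32.2²) = 32.850 regardless of where A sits on A1. So Z lies on both circle(P, 52.85) and circle(V, 32.850); the above-PF intersection is Z = (40.416, 34.054). A is the foot of the tangent from Z: A = (62.944, 11.048).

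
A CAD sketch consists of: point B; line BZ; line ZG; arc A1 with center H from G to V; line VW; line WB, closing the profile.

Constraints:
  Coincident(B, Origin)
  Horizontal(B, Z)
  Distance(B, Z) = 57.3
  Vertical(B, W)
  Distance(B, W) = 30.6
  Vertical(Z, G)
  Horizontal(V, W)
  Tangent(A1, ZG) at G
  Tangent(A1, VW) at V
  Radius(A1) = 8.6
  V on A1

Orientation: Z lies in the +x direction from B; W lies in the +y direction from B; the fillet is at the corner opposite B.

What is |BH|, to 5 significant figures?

53.439

BW is vertical with |BW| = 30.6 and W on the +y side, so W = (0.0000, 30.600). The virtual corner opposite B is at (57.300, 30.600). Since A1 is tangent to ZG there, HG ⟂ ZG and A1 meets VW tangentially, so HV is at right angles to VW, with radius 8.6, so the center H sits 8.6 in from both sides at H = (48.700, 22.000). Then |BH| = |H − B| = 53.439.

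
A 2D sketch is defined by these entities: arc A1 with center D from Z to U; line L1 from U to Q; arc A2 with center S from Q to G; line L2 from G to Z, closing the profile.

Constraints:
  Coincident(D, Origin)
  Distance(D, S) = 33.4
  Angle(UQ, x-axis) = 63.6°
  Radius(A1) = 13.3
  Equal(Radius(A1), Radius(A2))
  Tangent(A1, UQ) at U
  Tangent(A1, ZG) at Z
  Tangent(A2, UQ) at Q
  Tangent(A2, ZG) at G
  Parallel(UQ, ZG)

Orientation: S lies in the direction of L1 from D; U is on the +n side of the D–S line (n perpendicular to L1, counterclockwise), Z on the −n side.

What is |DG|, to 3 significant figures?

36.0

The slot axis is L1's direction at 63.6°, so u = (cos 63.6°, sin 63.6°) = (0.445, 0.896) and n = (−sin 63.6°, cos 63.6°) = (-0.896, 0.445). D is at the origin and S lies 33.4 along u from D, so S = 33.4·u = (14.9, 29.9). Tangency of A1 to both parallel lines with radius 13.3 puts U and Z at D ± 13.3·n: U = (-11.9, 5.91), Z = (11.9, -5.91). Equal radii place Q and G the same way about S: Q = S + 13.3·n = (2.94, 35.8), G = S − 13.3·n = (26.8, 24.0). Then |DG| = |G − D| = 36.0.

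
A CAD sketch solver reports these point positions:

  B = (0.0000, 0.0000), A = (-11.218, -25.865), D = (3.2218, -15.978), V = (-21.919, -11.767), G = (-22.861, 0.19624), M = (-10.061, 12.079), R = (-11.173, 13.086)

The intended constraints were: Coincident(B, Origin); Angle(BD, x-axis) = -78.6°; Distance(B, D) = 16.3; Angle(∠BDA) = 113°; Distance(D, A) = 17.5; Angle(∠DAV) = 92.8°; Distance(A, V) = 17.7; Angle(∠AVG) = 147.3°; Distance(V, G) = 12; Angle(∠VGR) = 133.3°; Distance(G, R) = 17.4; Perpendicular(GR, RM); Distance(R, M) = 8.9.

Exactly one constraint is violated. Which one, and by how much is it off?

Distance(R, M) = 8.9 — off by 7.40.

B = (0.00, 0.00) ✓; BD at -78.60° ✓; |BD| = 16.30 ✓; ∠BDA = 113.0° ✓; |DA| = 17.50 ✓; ∠DAV = 92.80° ✓; |AV| = 17.70 ✓; ∠AVG = 147.3° ✓; |VG| = 12.00 ✓; ∠VGR = 133.3° ✓; |GR| = 17.40 ✓; ∠(GR, RM) = 89.96° ✓; |RM| = 1.500 ✗.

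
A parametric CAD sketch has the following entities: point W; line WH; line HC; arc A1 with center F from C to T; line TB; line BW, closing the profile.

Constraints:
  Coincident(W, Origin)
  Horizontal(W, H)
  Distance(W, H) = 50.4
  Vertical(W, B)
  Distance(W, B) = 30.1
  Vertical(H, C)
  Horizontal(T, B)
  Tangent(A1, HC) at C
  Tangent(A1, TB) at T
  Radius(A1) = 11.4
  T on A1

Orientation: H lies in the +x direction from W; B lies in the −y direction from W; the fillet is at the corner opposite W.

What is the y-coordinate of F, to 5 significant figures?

-18.700

W is at the origin; W and H share the same y with |WH| = 50.4 and H on the +x side, so H = (50.400, 0.0000). WB is vertical with |WB| = 30.1 and B on the −y side, so B = (0.0000, -30.100). The virtual corner opposite W is at (50.400, -30.100). Since A1 is tangent to HC there, FC ⟂ HC and tangency of A1 to TB means the radius FT is perpendicular to TB, with radius 11.4, so the center F sits 11.4 in from both sides at F = (39.000, -18.700). So F.y = -18.700.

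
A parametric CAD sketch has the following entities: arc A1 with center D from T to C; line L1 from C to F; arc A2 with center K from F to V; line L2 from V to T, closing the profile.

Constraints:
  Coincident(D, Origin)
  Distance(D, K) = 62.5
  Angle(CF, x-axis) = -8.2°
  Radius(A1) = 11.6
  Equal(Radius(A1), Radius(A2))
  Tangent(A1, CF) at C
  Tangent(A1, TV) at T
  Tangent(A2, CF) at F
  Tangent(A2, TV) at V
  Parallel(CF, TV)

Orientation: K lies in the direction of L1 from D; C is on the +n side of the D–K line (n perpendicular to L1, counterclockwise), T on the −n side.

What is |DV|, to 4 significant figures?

63.57

The slot axis is L1's direction at -8.2°, so u = (cos -8.2°, sin -8.2°) = (0.9898, -0.1426) and n = (−sin -8.2°, cos -8.2°) = (0.1426, 0.9898). D is at the origin and K lies 62.5 along u from D, so K = 62.5·u = (61.86, -8.914). Tangency of A1 to both parallel lines with radius 11.6 puts C and T at D ± 11.6·n: C = (1.654, 11.48), T = (-1.654, -11.48). Equal radii place F and V the same way about K: F = K + 11.6·n = (63.52, 2.567), V = K − 11.6·n = (60.21, -20.40). Then |DV| = |V − D| = 63.57.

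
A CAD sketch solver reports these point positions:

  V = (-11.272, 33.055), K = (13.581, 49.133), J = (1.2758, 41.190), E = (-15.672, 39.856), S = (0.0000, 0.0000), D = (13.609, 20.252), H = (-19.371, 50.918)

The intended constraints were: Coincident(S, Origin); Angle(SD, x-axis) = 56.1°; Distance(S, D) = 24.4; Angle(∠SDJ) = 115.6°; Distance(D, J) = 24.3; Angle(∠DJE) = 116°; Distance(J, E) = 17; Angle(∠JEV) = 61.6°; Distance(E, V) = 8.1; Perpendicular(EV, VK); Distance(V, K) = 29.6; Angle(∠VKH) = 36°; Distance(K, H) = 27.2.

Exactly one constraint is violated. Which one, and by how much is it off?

Distance(K, H) = 27.2 — off by 5.80.

S = (0.00, 0.00) ✓; SD at 56.10° ✓; |SD| = 24.40 ✓; ∠SDJ = 115.6° ✓; |DJ| = 24.30 ✓; ∠DJE = 116.0° ✓; |JE| = 17.00 ✓; ∠JEV = 61.60° ✓; |EV| = 8.100 ✓; ∠(EV, VK) = 90.00° ✓; |VK| = 29.60 ✓; ∠VKH = 36.00° ✓; |KH| = 33.00 ✗.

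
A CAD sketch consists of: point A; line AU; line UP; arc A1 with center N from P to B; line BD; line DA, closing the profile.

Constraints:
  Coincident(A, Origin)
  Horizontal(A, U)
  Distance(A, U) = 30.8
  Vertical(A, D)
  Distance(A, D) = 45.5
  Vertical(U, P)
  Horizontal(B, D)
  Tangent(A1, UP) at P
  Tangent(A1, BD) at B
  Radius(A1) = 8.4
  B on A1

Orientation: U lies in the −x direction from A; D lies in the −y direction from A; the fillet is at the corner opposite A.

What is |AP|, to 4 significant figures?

48.22

A is at the origin; AU is horizontal with |AU| = 30.8 and U on the −x side, so U = (-30.80, 0.000). AD is vertical with |AD| = 45.5 and D on the −y side, so D = (0.000, -45.50). The virtual corner opposite A is at (-30.80, -45.50). A1 meets UP tangentially, so NP is at right angles to UP and A1 meets BD tangentially, so NB is at right angles to BD, with radius 8.4, so the center N sits 8.4 in from both sides at N = (-22.40, -37.10). That places the tangent points at P = (-30.80, -37.10) on UP and B = (-22.40, -45.50) on BD. Then |AP| = |P − A| = 48.22.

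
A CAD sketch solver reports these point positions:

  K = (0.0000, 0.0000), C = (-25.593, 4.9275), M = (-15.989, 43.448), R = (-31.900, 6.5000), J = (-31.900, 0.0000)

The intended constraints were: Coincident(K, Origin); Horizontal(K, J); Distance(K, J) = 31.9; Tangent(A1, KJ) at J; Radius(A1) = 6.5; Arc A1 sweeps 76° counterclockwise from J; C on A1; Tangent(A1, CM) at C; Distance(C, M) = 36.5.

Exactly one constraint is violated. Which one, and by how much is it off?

Distance(C, M) = 36.5 — off by 3.20.

K = (0.00, 0.00) ✓; K.y = 0.00, J.y = 0.00 ✓; |KJ| = 31.90 ✓; ∠(RJ, JK) = 90.00° ✓; |RJ| = 6.500 ✓; bearing(R→C) − bearing(R→J) = 76.00° ✓; |RC| = 6.500 ✓; ∠(RC, CM) = 90.00° ✓; |CM| = 39.70 ✗.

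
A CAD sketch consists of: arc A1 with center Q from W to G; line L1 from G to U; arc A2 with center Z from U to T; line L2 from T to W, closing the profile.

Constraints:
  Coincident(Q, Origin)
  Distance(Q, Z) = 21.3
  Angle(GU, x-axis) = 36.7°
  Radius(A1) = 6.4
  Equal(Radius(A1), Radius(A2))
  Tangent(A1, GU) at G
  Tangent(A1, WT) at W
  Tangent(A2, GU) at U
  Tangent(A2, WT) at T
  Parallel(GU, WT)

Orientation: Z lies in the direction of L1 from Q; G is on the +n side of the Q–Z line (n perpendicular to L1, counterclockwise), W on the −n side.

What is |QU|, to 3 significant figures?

22.2

The slot axis is L1's direction at 36.7°, so u = (cos 36.7°, sin 36.7°) = (0.802, 0.598) and n = (−sin 36.7°, cos 36.7°) = (-0.598, 0.802). Q is at the origin and Z lies 21.3 along u from Q, so Z = 21.3·u = (17.1, 12.7). Tangency of A1 to both parallel lines with radius 6.4 puts G and W at Q ± 6.4·n: G = (-3.82, 5.13), W = (3.82, -5.13). Equal radii place U and T the same way about Z: U = Z + 6.4·n = (13.3, 17.9), T = Z − 6.4·n = (20.9, 7.60). Then |QU| = |U − Q| = 22.2.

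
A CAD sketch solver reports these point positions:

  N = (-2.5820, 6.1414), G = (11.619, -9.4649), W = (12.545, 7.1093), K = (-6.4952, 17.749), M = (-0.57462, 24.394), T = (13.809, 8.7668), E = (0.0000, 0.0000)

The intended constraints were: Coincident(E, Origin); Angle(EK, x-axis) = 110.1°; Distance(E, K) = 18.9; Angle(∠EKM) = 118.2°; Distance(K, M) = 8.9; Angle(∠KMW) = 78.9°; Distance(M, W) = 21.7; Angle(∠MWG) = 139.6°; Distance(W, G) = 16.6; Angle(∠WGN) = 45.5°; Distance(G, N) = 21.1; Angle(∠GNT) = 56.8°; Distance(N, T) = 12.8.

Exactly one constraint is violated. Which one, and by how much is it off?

Distance(N, T) = 12.8 — off by 3.80.

E = (0.00, 0.00) ✓; EK at 110.1° ✓; |EK| = 18.90 ✓; ∠EKM = 118.2° ✓; |KM| = 8.900 ✓; ∠KMW = 78.90° ✓; |MW| = 21.70 ✓; ∠MWG = 139.6° ✓; |WG| = 16.60 ✓; ∠WGN = 45.50° ✓; |GN| = 21.10 ✓; ∠GNT = 56.80° ✓; |NT| = 16.60 ✗.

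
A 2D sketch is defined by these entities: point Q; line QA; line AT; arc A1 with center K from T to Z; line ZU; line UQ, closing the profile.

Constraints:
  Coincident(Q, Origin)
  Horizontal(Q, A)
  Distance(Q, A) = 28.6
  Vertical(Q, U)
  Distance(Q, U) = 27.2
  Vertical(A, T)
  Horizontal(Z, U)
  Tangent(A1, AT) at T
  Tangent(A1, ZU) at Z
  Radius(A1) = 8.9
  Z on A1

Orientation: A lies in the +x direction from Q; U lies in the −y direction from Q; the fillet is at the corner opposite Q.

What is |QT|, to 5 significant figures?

33.954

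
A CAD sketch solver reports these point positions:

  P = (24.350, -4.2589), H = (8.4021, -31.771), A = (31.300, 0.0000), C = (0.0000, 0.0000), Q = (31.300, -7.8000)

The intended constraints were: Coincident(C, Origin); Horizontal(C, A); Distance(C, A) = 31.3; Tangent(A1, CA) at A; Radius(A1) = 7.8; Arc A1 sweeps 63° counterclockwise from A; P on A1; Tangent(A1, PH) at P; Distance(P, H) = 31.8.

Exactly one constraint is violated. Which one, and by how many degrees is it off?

Tangent(A1, PH) at P — off by 3.10°.

C = (0.00, 0.00) ✓; C.y = 0.00, A.y = 0.00 ✓; |CA| = 31.30 ✓; ∠(QA, AC) = 90.00° ✓; |QA| = 7.800 ✓; bearing(Q→P) − bearing(Q→A) = 63.00° ✓; |QP| = 7.800 ✓; ∠(QP, PH) = 93.10° ✗; |PH| = 31.80 ✓.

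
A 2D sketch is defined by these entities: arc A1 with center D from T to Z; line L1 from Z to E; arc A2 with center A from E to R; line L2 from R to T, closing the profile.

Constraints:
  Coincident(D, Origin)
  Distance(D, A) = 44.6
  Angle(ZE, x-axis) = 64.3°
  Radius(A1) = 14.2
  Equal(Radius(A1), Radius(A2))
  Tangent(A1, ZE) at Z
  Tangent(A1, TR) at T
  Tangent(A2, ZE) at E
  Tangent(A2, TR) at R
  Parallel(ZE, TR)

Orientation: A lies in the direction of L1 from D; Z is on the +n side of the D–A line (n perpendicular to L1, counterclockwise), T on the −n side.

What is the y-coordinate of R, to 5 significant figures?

34.030

Tangency of A1 to both parallel lines with radius 14.2 puts Z and T at D ± 14.2·n: Z = (-12.795, 6.1580), T = (12.795, -6.1580). Equal radii place E and R the same way about A: E = A + 14.2·n = (6.5459, 46.346), R = A − 14.2·n = (32.136, 34.030). So R.y = 34.030.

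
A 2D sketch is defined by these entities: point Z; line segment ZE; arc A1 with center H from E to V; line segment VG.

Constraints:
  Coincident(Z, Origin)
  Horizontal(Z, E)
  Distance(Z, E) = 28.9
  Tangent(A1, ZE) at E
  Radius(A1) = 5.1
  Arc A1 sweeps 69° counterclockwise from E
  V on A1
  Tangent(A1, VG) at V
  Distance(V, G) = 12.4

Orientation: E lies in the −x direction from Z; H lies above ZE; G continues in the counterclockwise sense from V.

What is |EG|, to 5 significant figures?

17.470

Z is at the origin; Z and E share the same y with |ZE| = 28.9 and E on the −x side, so E = (-28.900, 0.0000). Tangency of A1 to ZE means the radius HE is perpendicular to ZE, so H = E + (0, 5.1) = (-28.900, 5.1000). On A1, E sits at bearing -90° from H; a 69° counterclockwise sweep puts V at bearing -21°, so V = H + 5.1·(cos -21°, sin -21°) = (-24.139, 3.2723). A1 meets VG tangentially, so HV is at right angles to VG, so VG runs along (−sin -21°, cos -21°); with |VG| = 12.4, G = (-19.695, 14.849). Then |EG| = |G − E| = 17.470.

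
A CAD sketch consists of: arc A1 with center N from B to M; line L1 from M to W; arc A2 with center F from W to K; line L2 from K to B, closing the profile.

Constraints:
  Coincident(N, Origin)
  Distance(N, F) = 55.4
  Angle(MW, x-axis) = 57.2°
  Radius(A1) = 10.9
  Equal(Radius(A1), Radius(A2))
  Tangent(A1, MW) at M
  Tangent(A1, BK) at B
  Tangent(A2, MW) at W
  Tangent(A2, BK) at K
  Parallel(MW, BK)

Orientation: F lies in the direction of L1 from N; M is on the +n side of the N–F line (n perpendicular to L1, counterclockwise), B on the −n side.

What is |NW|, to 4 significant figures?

56.46

Tangency of A1 to both parallel lines with radius 10.9 puts M and B at N ± 10.9·n: M = (-9.162, 5.905), B = (9.162, -5.905). Equal radii place W and K the same way about F: W = F + 10.9·n = (20.85, 52.47), K = F − 10.9·n = (39.17, 40.66). Then |NW| = |W − N| = 56.46.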